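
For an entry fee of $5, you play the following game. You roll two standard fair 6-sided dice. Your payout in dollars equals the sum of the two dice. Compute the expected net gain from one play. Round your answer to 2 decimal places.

Distribution of the sum of the two dice: 2 w.p. 1/36, 3 w.p. 1/18, 4 w.p. 1/12, 5 w.p. 1/9, 6 w.p. 5/36, 7 w.p. 1/6, …
E[payout] = (1/36)·2 + (1/18)·3 + (1/12)·4 + (1/9)·5 + (5/36)·6 + (1/6)·7 + (5/36)·8 + (1/9)·9 + (1/12)·10 + (1/18)·11 + (1/36)·12 = 7
Expected profit = 7 − 5 = 2 ≈ $2.00

$2.00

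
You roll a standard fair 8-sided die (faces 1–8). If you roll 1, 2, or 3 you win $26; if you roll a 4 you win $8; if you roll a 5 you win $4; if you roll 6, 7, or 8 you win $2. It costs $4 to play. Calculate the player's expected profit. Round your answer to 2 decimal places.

E[payout] = (3/8)·2 + (1/8)·4 + (1/8)·8 + (3/8)·26 = 12
Expected profit = 12 − 4 = 8 ≈ $8.00

$8.00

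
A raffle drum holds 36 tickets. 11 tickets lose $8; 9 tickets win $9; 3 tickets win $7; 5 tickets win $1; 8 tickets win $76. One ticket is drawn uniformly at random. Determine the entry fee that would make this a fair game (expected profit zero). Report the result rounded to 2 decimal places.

$17.42

E[payout] = (11/36)·(-8) + (9/36)·9 + (3/36)·7 + (5/36)·1 + (8/36)·76 = 209/12
Fair fee = E[payout] = 209/12 ≈ $17.42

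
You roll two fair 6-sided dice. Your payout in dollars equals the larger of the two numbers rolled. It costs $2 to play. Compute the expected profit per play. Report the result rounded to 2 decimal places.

Distribution of the larger of the two numbers rolled: 1 w.p. 1/36, 2 w.p. 1/12, 3 w.p. 5/36, 4 w.p. 7/36, 5 w.p. 1/4, 6 w.p. 11/36
E[payout] = (1/36)·1 + (1/12)·2 + (5/36)·3 + (7/36)·4 + (1/4)·5 + (11/36)·6 = 161/36
Expected profit = 161/36 − 2 = 89/36 ≈ $2.47

$2.47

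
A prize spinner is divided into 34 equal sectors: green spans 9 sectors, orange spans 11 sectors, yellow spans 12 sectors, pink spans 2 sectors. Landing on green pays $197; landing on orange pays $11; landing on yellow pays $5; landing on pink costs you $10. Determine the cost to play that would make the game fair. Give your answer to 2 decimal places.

E[payout] = (9/34)·197 + (11/34)·11 + (12/34)·5 + (2/34)·(-10) = 967/17
Fair fee = E[payout] = 967/17 ≈ $56.88

$56.88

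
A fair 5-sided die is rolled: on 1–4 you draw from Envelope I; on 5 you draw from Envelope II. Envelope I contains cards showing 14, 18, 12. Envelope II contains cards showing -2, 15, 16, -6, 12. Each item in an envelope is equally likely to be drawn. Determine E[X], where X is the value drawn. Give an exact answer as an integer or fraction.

197/15

E[X | Envelope I] = (14 + 18 + 12)/3 = 44/3
E[X | Envelope II] = (-2 + 15 + 16 − 6 + 12)/5 = 7
E[X] = (4/5)·44/3 + (1/5)·7 = 197/15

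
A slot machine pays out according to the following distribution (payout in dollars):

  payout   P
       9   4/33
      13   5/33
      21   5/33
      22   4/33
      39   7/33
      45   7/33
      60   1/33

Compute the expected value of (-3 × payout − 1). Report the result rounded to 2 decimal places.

-86.64

E[-3x-1] = (4/33)·(-28) + (5/33)·(-40) + (5/33)·(-64) + (4/33)·(-67) + (7/33)·(-118) + (7/33)·(-136) + (1/33)·(-181)
     = -953/11 ≈ -86.64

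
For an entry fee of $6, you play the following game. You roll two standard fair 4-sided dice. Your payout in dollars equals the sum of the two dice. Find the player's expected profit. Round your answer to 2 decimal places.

-$1.00

Distribution of the sum of the two dice: 2 w.p. 1/16, 3 w.p. 1/8, 4 w.p. 3/16, 5 w.p. 1/4, 6 w.p. 3/16, 7 w.p. 1/8, …
E[payout] = (1/16)·2 + (1/8)·3 + (3/16)·4 + (1/4)·5 + (3/16)·6 + (1/8)·7 + (1/16)·8 = 5
Expected profit = 5 − 6 = -1 ≈ -$1.00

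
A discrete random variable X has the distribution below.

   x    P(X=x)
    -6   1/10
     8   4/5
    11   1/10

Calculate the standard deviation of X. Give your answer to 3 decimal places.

E[X] = 69/10, E[X²] = 669/10
Var(X) = E[X²] − (E[X])² = 669/10 − 4761/100 = 1929/100
SD(X) = √(1929/100) ≈ 4.392

4.392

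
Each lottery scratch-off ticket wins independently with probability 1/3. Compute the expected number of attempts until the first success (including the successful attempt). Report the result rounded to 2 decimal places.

For a geometric distribution, E[trials] = 1/p = 1/(1/3) = 3.
≈ 3.00

3.00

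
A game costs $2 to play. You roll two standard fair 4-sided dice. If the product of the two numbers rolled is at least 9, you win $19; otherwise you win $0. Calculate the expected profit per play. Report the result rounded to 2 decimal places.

E[payout] = (3/4)·0 + (1/4)·19 = 19/4
Expected profit = 19/4 − 2 = 11/4 ≈ $2.75

$2.75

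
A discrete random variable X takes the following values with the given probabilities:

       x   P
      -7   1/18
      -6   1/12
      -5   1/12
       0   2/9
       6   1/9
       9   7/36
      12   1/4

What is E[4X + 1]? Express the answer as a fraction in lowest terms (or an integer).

157/9

E[4x+1] = (1/18)·(-27) + (1/12)·(-23) + (1/12)·(-19) + (2/9)·1 + (1/9)·25 + (7/36)·37 + (1/4)·49
     = 157/9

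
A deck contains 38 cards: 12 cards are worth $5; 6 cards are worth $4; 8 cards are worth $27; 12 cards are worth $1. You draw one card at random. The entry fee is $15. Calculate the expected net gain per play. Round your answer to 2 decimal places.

E[payout] = (12/38)·5 + (6/38)·4 + (8/38)·27 + (12/38)·1 = 156/19
Expected profit = 156/19 − 15 = -129/19 ≈ -$6.79

-$6.79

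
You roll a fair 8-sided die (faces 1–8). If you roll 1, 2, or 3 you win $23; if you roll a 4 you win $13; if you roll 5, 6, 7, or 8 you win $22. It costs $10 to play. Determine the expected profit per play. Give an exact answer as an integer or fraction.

45/4 dollars

E[payout] = (1/8)·13 + (1/2)·22 + (3/8)·23 = 85/4
Expected profit = 85/4 − 10 = 45/4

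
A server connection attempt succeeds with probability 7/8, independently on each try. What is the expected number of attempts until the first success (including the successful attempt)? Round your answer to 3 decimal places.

1.143

For a geometric distribution, E[trials] = 1/p = 1/(7/8) = 8/7.
≈ 1.143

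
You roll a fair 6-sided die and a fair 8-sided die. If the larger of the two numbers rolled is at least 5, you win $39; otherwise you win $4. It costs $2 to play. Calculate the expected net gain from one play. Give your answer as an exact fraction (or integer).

E[payout] = (1/3)·4 + (2/3)·39 = 82/3
Expected profit = 82/3 − 2 = 76/3

76/3 dollars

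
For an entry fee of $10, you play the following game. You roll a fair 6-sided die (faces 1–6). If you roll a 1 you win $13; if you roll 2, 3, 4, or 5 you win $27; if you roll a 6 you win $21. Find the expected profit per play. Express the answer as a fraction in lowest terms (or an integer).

41/3 dollars

E[payout] = (1/6)·13 + (1/6)·21 + (2/3)·27 = 71/3
Expected profit = 71/3 − 10 = 41/3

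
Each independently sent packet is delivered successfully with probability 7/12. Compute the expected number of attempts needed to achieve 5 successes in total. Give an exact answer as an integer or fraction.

60/7

By linearity (sum of 5 independent geometric waits), E[trials] = 5/p = 5/(7/12) = 60/7.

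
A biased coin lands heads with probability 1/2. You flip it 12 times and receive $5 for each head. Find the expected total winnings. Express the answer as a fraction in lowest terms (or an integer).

E[#heads] = 12·1/2 = 6 (linearity over flips).
E[winnings] = 5·6 = 30.

$30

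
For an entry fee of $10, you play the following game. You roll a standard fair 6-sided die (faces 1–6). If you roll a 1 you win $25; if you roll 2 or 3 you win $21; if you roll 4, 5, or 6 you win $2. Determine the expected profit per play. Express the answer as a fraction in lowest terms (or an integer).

13/6 dollars

E[payout] = (1/2)·2 + (1/3)·21 + (1/6)·25 = 73/6
Expected profit = 73/6 − 10 = 13/6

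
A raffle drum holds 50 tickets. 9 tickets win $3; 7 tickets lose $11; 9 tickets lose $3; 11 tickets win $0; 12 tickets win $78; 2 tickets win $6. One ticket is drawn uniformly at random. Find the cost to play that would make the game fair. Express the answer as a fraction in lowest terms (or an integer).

871/50 dollars

E[payout] = (9/50)·3 + (7/50)·(-11) + (9/50)·(-3) + (11/50)·0 + (12/50)·78 + (2/50)·6 = 871/50
Fair fee = E[payout] = 871/50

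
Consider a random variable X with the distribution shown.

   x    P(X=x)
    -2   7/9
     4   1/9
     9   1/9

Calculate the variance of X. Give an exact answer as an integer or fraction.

1124/81

E[X] = (7/9)·(-2) + (1/9)·4 + (1/9)·9 = -1/9
E[X²] = (7/9)·4 + (1/9)·16 + (1/9)·81 = 125/9
Var(X) = 125/9 − (-1/9)² = 1124/81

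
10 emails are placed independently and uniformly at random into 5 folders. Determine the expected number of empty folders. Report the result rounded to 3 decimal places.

0.537

Let Xⱼ=1 if folder j is empty. P(Xⱼ=1) = ((5-1)/5)^10 = 1048576/9765625.
By linearity, E[#empty] = 5·1048576/9765625 = 1048576/1953125.
≈ 0.537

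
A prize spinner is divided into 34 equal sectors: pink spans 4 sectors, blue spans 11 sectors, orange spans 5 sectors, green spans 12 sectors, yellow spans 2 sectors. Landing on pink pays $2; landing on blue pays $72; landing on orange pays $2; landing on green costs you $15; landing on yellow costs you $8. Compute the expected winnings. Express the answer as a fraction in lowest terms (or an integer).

307/17 dollars

E[payout] = (4/34)·2 + (11/34)·72 + (5/34)·2 + (12/34)·(-15) + (2/34)·(-8) = 307/17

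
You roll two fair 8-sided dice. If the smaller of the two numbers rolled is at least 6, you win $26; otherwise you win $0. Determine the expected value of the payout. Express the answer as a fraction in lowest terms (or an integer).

117/32 dollars

E[payout] = (55/64)·0 + (9/64)·26 = 117/32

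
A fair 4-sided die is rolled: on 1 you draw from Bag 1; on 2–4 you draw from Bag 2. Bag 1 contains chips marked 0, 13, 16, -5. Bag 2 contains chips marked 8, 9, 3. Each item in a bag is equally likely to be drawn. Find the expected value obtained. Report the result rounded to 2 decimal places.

6.50

E[X | Bag 1] = (0 + 13 + 16 − 5)/4 = 6
E[X | Bag 2] = (8 + 9 + 3)/3 = 20/3
E[X] = (1/4)·6 + (3/4)·20/3 = 13/2 ≈ 6.50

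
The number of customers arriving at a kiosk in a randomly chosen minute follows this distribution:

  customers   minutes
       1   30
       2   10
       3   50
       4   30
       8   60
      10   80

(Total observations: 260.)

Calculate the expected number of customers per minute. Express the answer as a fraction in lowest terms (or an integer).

80/13

Total = 260, so P(customers=1) = 30/260, etc.
E[X] = (3/26)·1 + (1/26)·2 + (5/26)·3 + (3/26)·4 + (3/13)·8 + (4/13)·10
     = 80/13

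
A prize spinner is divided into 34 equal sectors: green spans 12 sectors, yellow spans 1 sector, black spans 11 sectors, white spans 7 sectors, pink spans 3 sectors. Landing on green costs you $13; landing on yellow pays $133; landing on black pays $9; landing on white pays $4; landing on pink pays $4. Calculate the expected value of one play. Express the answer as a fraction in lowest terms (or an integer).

E[payout] = (12/34)·(-13) + (1/34)·133 + (11/34)·9 + (7/34)·4 + (3/34)·4 = 58/17

58/17 dollars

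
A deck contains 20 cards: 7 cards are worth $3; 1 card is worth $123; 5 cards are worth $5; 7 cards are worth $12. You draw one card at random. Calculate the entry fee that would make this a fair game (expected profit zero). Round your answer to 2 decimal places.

E[payout] = (7/20)·3 + (1/20)·123 + (5/20)·5 + (7/20)·12 = 253/20
Fair fee = E[payout] = 253/20 ≈ $12.65

$12.65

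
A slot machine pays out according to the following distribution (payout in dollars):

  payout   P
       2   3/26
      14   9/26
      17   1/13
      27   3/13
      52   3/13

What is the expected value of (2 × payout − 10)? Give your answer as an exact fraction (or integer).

E[2x-10] = (3/26)·(-6) + (9/26)·18 + (1/13)·24 + (3/13)·44 + (3/13)·94
     = 510/13

510/13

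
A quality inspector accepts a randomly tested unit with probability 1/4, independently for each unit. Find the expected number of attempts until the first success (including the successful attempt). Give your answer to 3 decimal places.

4.000

For a geometric distribution, E[trials] = 1/p = 1/(1/4) = 4.
≈ 4.000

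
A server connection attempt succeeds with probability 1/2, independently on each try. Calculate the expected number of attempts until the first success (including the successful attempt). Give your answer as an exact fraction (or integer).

For a geometric distribution, E[trials] = 1/p = 1/(1/2) = 2.

2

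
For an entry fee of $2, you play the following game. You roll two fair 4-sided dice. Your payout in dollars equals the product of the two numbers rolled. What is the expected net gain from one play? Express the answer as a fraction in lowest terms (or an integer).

17/4 dollars

Distribution of the product of the two numbers rolled: 1 w.p. 1/16, 2 w.p. 1/8, 3 w.p. 1/8, 4 w.p. 3/16, 6 w.p. 1/8, 8 w.p. 1/8, …
E[payout] = (1/16)·1 + (1/8)·2 + (1/8)·3 + (3/16)·4 + (1/8)·6 + (1/8)·8 + (1/16)·9 + (1/8)·12 + (1/16)·16 = 25/4
Expected profit = 25/4 − 2 = 17/4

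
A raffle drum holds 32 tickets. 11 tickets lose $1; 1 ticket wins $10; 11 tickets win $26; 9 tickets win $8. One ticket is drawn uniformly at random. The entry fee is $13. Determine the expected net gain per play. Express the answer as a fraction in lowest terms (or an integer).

-59/32 dollars

E[payout] = (11/32)·(-1) + (1/32)·10 + (11/32)·26 + (9/32)·8 = 357/32
Expected profit = 357/32 − 13 = -59/32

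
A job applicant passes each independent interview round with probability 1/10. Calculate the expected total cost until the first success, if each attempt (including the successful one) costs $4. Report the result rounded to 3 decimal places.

E[#attempts] = 1/p = 10; E[cost] = 4·10 = 40.
≈ 40.000

$40.000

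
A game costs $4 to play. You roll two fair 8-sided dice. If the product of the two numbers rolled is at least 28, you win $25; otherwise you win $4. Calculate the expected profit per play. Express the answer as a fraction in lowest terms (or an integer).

E[payout] = (45/64)·4 + (19/64)·25 = 655/64
Expected profit = 655/64 − 4 = 399/64

399/64 dollars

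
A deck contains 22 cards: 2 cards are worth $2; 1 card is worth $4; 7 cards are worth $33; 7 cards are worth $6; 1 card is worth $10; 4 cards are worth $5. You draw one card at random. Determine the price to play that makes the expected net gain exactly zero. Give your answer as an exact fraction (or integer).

E[payout] = (2/22)·2 + (1/22)·4 + (7/22)·33 + (7/22)·6 + (1/22)·10 + (4/22)·5 = 311/22
Fair fee = E[payout] = 311/22

311/22 dollars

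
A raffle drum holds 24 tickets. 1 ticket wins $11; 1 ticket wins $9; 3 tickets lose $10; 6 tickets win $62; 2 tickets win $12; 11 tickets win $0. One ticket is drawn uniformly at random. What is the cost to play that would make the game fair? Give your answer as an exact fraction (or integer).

193/12 dollars

E[payout] = (1/24)·11 + (1/24)·9 + (3/24)·(-10) + (6/24)·62 + (2/24)·12 + (11/24)·0 = 193/12
Fair fee = E[payout] = 193/12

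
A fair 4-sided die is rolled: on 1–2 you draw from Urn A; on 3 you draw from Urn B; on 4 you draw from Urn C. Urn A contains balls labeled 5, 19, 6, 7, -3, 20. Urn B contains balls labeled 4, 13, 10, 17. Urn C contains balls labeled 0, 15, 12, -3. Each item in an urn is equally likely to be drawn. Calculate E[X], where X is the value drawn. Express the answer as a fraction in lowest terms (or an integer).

E[X | Urn A] = (5 + 19 + 6 + 7 − 3 + 20)/6 = 9
E[X | Urn B] = (4 + 13 + 10 + 17)/4 = 11
E[X | Urn C] = (0 + 15 + 12 − 3)/4 = 6
E[X] = (1/2)·9 + (1/4)·11 + (1/4)·6 = 35/4

35/4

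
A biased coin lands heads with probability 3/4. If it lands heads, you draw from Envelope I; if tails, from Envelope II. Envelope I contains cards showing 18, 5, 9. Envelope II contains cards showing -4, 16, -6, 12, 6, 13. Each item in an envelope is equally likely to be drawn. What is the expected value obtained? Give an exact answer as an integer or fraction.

229/24

E[X | Envelope I] = (18 + 5 + 9)/3 = 32/3
E[X | Envelope II] = (-4 + 16 − 6 + 12 + 6 + 13)/6 = 37/6
E[X] = (3/4)·32/3 + (1/4)·37/6 = 229/24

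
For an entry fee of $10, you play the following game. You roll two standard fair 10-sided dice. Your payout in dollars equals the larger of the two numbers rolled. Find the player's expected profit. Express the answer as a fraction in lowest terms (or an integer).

Distribution of the larger of the two numbers rolled: 1 w.p. 1/100, 2 w.p. 3/100, 3 w.p. 1/20, 4 w.p. 7/100, 5 w.p. 9/100, 6 w.p. 11/100, …
E[payout] = (1/100)·1 + (3/100)·2 + (1/20)·3 + (7/100)·4 + (9/100)·5 + (11/100)·6 + (13/100)·7 + (3/20)·8 + (17/100)·9 + (19/100)·10 = 143/20
Expected profit = 143/20 − 10 = -57/20

-57/20 dollars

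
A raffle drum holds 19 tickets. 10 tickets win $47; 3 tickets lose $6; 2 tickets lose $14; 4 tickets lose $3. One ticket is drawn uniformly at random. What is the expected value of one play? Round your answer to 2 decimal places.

E[payout] = (10/19)·47 + (3/19)·(-6) + (2/19)·(-14) + (4/19)·(-3) = 412/19
≈ $21.68

$21.68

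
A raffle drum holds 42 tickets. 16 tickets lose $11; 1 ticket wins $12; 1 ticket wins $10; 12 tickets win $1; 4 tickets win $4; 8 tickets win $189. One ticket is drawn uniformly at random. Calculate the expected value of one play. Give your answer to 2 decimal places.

$33.00

E[payout] = (16/42)·(-11) + (1/42)·12 + (1/42)·10 + (12/42)·1 + (4/42)·4 + (8/42)·189 = 33
≈ $33.00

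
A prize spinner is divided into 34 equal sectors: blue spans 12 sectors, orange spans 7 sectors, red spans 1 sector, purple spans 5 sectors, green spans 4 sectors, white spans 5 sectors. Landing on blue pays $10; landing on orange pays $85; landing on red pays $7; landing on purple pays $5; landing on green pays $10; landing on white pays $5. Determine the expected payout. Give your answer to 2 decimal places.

E[payout] = (12/34)·10 + (7/34)·85 + (1/34)·7 + (5/34)·5 + (4/34)·10 + (5/34)·5 = 406/17
≈ $23.88

$23.88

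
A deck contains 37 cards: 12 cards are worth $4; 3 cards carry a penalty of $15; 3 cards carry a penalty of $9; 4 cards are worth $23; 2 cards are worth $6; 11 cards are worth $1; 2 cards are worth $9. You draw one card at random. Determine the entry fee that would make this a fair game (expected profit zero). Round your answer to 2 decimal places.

E[payout] = (12/37)·4 + (3/37)·(-15) + (3/37)·(-9) + (4/37)·23 + (2/37)·6 + (11/37)·1 + (2/37)·9 = 109/37
Fair fee = E[payout] = 109/37 ≈ $2.95

$2.95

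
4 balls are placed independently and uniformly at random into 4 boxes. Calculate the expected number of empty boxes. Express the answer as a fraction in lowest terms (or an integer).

81/64

Let Xⱼ=1 if box j is empty. P(Xⱼ=1) = ((4-1)/4)^4 = 81/256.
By linearity, E[#empty] = 4·81/256 = 81/64.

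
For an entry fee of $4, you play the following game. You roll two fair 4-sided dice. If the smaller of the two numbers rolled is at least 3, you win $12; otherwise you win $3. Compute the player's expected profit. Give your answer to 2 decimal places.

E[payout] = (3/4)·3 + (1/4)·12 = 21/4
Expected profit = 21/4 − 4 = 5/4 ≈ $1.25

$1.25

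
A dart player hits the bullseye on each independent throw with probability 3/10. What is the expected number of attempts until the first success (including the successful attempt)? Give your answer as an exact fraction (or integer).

For a geometric distribution, E[trials] = 1/p = 1/(3/10) = 10/3.

10/3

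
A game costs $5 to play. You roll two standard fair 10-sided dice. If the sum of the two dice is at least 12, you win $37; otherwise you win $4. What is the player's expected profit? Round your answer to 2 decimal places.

E[payout] = (11/20)·4 + (9/20)·37 = 377/20
Expected profit = 377/20 − 5 = 277/20 ≈ $13.85

$13.85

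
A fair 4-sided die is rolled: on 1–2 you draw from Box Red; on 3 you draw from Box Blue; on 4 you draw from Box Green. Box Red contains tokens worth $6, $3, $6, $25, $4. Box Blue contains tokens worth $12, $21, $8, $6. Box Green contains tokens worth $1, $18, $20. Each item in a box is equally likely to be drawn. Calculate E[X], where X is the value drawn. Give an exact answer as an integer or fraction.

847/80 dollars

E[X | Box Red] = (6 + 3 + 6 + 25 + 4)/5 = 44/5
E[X | Box Blue] = (12 + 21 + 8 + 6)/4 = 47/4
E[X | Box Green] = (1 + 18 + 20)/3 = 13
E[X] = (1/2)·44/5 + (1/4)·47/4 + (1/4)·13 = 847/80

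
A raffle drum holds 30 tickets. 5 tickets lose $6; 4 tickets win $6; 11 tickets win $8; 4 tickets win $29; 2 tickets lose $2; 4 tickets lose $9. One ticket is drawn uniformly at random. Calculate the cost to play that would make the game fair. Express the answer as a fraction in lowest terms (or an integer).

E[payout] = (5/30)·(-6) + (4/30)·6 + (11/30)·8 + (4/30)·29 + (2/30)·(-2) + (4/30)·(-9) = 79/15
Fair fee = E[payout] = 79/15

79/15 dollars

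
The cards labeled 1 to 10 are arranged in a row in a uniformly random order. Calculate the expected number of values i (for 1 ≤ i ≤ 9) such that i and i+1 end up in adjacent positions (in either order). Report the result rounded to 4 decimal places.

1.8000

For each i ∈ {1,…,9}, let Xᵢ = 1 if i and i+1 are adjacent. P(Xᵢ=1) = 2·(10−1)!/10! = 2/10.
By linearity, E[ΣXᵢ] = (9)·(2/10) = 9/5.
≈ 1.8000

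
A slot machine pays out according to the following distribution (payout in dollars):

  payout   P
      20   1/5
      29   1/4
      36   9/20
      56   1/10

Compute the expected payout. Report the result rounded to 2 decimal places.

$33.05

E[X] = (1/5)·20 + (1/4)·29 + (9/20)·36 + (1/10)·56
     = 661/20 ≈ 33.05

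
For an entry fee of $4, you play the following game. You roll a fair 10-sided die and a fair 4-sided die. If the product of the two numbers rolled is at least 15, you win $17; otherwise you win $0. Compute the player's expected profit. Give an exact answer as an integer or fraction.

14/5 dollars

E[payout] = (3/5)·0 + (2/5)·17 = 34/5
Expected profit = 34/5 − 4 = 14/5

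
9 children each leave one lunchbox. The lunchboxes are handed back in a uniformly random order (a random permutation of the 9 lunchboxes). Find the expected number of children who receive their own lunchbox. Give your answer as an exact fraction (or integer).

Let Xᵢ = 1 if person i gets their own lunchbox. For each i, P(Xᵢ=1) = 1/9.
By linearity of expectation, E[X₁+…+X_9] = 9·(1/9) = 1.

1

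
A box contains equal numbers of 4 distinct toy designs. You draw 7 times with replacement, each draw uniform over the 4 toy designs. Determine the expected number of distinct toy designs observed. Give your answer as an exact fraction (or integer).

14197/4096

Let Xⱼ=1 if type j appears at least once. P(Xⱼ=1) = 1 − ((4−1)/4)^7 = 14197/16384.
E[#distinct] = 4·14197/16384 = 14197/4096.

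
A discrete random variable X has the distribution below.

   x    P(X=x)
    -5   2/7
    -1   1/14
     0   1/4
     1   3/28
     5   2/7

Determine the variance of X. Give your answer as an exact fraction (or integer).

11339/784

E[X] = (2/7)·(-5) + (1/14)·(-1) + (1/4)·0 + (3/28)·1 + (2/7)·5 = 1/28
E[X²] = (2/7)·25 + (1/14)·1 + (1/4)·0 + (3/28)·1 + (2/7)·25 = 405/28
Var(X) = 405/28 − (1/28)² = 11339/784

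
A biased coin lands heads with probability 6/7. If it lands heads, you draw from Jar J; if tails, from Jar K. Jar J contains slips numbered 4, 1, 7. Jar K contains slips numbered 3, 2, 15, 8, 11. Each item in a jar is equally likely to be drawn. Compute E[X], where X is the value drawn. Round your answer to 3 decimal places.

E[X | Jar J] = (4 + 1 + 7)/3 = 4
E[X | Jar K] = (3 + 2 + 15 + 8 + 11)/5 = 39/5
E[X] = (6/7)·4 + (1/7)·39/5 = 159/35 ≈ 4.543

4.543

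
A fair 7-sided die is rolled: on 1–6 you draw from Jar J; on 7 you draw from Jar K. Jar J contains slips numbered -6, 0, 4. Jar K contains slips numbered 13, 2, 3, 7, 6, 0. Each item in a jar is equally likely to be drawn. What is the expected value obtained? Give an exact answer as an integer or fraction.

E[X | Jar J] = (-6 + 0 + 4)/3 = -2/3
E[X | Jar K] = (13 + 2 + 3 + 7 + 6 + 0)/6 = 31/6
E[X] = (6/7)·(-2/3) + (1/7)·31/6 = 1/6

1/6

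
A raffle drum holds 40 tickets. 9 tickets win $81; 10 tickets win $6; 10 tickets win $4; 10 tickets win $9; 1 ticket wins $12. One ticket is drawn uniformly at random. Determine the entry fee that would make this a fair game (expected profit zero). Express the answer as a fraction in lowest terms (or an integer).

E[payout] = (9/40)·81 + (10/40)·6 + (10/40)·4 + (10/40)·9 + (1/40)·12 = 931/40
Fair fee = E[payout] = 931/40

931/40 dollars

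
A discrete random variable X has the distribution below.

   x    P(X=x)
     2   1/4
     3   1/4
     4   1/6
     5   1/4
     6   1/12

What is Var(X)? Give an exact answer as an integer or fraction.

E[X] = (1/4)·2 + (1/4)·3 + (1/6)·4 + (1/4)·5 + (1/12)·6 = 11/3
E[X²] = (1/4)·4 + (1/4)·9 + (1/6)·16 + (1/4)·25 + (1/12)·36 = 91/6
Var(X) = 91/6 − (11/3)² = 31/18

31/18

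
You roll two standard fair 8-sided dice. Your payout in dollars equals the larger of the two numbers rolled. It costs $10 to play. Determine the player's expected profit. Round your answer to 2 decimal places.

Distribution of the larger of the two numbers rolled: 1 w.p. 1/64, 2 w.p. 3/64, 3 w.p. 5/64, 4 w.p. 7/64, 5 w.p. 9/64, 6 w.p. 11/64, …
E[payout] = (1/64)·1 + (3/64)·2 + (5/64)·3 + (7/64)·4 + (9/64)·5 + (11/64)·6 + (13/64)·7 + (15/64)·8 = 93/16
Expected profit = 93/16 − 10 = -67/16 ≈ -$4.19

-$4.19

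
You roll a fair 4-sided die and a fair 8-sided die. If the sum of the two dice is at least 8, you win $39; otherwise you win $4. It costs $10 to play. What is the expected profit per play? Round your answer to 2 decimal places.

E[payout] = (9/16)·4 + (7/16)·39 = 309/16
Expected profit = 309/16 − 10 = 149/16 ≈ $9.31

$9.31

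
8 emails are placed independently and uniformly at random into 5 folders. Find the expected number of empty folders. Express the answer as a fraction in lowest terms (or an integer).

65536/78125

Let Xⱼ=1 if folder j is empty. P(Xⱼ=1) = ((5-1)/5)^8 = 65536/390625.
By linearity, E[#empty] = 5·65536/390625 = 65536/78125.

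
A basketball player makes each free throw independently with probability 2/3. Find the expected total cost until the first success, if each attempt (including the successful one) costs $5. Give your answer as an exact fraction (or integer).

15/2 dollars

E[#attempts] = 1/p = 3/2; E[cost] = 5·3/2 = 15/2.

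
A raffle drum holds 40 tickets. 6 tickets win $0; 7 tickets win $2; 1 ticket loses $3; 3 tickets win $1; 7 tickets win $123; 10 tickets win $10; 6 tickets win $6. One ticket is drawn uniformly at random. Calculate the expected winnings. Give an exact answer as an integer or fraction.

E[payout] = (6/40)·0 + (7/40)·2 + (1/40)·(-3) + (3/40)·1 + (7/40)·123 + (10/40)·10 + (6/40)·6 = 1011/40

1011/40 dollars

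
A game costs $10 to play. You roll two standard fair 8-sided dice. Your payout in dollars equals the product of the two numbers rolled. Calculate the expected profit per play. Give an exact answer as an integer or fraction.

41/4 dollars

Distribution of the product of the two numbers rolled: 1 w.p. 1/64, 2 w.p. 1/32, 3 w.p. 1/32, 4 w.p. 3/64, 5 w.p. 1/32, 6 w.p. 1/16, …
E[payout] = (1/64)·1 + (1/32)·2 + (1/32)·3 + (3/64)·4 + (1/32)·5 + (1/16)·6 + (1/32)·7 + (1/16)·8 + (1/64)·9 + (1/32)·10 + (1/16)·12 + (1/32)·14 + (1/32)·15 + (3/64)·16 + (1/32)·18 + (1/32)·20 + (1/32)·21 + (1/16)·24 + (1/64)·25 + (1/32)·28 + (1/32)·30 + (1/32)·32 + (1/32)·35 + (1/64)·36 + (1/32)·40 + (1/32)·42 + (1/32)·48 + (1/64)·49 + (1/32)·56 + (1/64)·64 = 81/4
Expected profit = 81/4 − 10 = 41/4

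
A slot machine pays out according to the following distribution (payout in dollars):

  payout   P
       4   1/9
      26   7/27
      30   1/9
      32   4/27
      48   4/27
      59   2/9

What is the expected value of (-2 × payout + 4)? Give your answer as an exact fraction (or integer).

E[-2x+4] = (1/9)·(-4) + (7/27)·(-48) + (1/9)·(-56) + (4/27)·(-60) + (4/27)·(-92) + (2/9)·(-114)
     = -1808/27

-1808/27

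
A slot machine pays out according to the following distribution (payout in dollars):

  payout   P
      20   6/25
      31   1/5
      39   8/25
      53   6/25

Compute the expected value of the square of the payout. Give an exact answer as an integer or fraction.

36227/25

E[X²] = (6/25)·400 + (1/5)·961 + (8/25)·1521 + (6/25)·2809
     = 36227/25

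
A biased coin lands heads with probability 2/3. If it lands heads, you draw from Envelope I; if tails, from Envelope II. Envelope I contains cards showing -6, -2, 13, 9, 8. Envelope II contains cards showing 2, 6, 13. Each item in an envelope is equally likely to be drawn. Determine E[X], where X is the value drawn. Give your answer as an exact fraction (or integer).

E[X | Envelope I] = (-6 − 2 + 13 + 9 + 8)/5 = 22/5
E[X | Envelope II] = (2 + 6 + 13)/3 = 7
E[X] = (2/3)·22/5 + (1/3)·7 = 79/15

79/15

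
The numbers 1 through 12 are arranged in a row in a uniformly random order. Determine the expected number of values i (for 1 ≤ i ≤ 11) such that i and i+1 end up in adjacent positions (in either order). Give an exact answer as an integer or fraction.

11/6

For each i ∈ {1,…,11}, let Xᵢ = 1 if i and i+1 are adjacent. P(Xᵢ=1) = 2·(12−1)!/12! = 2/12.
By linearity, E[ΣXᵢ] = (11)·(2/12) = 11/6.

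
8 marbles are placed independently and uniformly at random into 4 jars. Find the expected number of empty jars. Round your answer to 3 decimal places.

0.400

Let Xⱼ=1 if jar j is empty. P(Xⱼ=1) = ((4-1)/4)^8 = 6561/65536.
By linearity, E[#empty] = 4·6561/65536 = 6561/16384.
≈ 0.400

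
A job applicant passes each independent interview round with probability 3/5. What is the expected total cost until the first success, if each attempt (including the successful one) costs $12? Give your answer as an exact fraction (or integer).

E[#attempts] = 1/p = 5/3; E[cost] = 12·5/3 = 20.

$20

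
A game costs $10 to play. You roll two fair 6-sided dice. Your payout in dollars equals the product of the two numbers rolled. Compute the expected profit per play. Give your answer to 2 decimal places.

Distribution of the product of the two numbers rolled: 1 w.p. 1/36, 2 w.p. 1/18, 3 w.p. 1/18, 4 w.p. 1/12, 5 w.p. 1/18, 6 w.p. 1/9, …
E[payout] = (1/36)·1 + (1/18)·2 + (1/18)·3 + (1/12)·4 + (1/18)·5 + (1/9)·6 + (1/18)·8 + (1/36)·9 + (1/18)·10 + (1/9)·12 + (1/18)·15 + (1/36)·16 + (1/18)·18 + (1/18)·20 + (1/18)·24 + (1/36)·25 + (1/18)·30 + (1/36)·36 = 49/4
Expected profit = 49/4 − 10 = 9/4 ≈ $2.25

$2.25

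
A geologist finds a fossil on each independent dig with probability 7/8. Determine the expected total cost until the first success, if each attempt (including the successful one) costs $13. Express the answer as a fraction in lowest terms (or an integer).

104/7 dollars

E[#attempts] = 1/p = 8/7; E[cost] = 13·8/7 = 104/7.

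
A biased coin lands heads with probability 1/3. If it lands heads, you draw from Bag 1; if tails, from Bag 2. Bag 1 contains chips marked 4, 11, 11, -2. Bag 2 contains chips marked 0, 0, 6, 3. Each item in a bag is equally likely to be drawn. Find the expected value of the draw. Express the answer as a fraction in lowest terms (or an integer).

E[X | Bag 1] = (4 + 11 + 11 − 2)/4 = 6
E[X | Bag 2] = (0 + 0 + 6 + 3)/4 = 9/4
E[X] = (1/3)·6 + (2/3)·9/4 = 7/2

7/2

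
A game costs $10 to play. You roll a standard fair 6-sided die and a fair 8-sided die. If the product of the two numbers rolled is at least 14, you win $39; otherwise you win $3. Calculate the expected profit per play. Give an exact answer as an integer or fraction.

41/4 dollars

E[payout] = (25/48)·3 + (23/48)·39 = 81/4
Expected profit = 81/4 − 10 = 41/4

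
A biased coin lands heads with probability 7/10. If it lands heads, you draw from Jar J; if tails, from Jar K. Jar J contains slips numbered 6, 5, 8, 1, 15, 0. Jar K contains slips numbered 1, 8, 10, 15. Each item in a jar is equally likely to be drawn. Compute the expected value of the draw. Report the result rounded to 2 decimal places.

E[X | Jar J] = (6 + 5 + 8 + 1 + 15 + 0)/6 = 35/6
E[X | Jar K] = (1 + 8 + 10 + 15)/4 = 17/2
E[X] = (7/10)·35/6 + (3/10)·17/2 = 199/30 ≈ 6.63

6.63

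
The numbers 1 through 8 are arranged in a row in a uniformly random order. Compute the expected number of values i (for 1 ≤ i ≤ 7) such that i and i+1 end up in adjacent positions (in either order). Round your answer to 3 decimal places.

For each i ∈ {1,…,7}, let Xᵢ = 1 if i and i+1 are adjacent. P(Xᵢ=1) = 2·(8−1)!/8! = 2/8.
By linearity, E[ΣXᵢ] = (7)·(2/8) = 7/4.
≈ 1.750

1.750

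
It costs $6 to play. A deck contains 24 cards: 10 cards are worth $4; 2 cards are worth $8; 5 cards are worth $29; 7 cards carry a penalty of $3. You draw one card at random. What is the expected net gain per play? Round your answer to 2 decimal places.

E[payout] = (10/24)·4 + (2/24)·8 + (5/24)·29 + (7/24)·(-3) = 15/2
Expected profit = 15/2 − 6 = 3/2 ≈ $1.50

$1.50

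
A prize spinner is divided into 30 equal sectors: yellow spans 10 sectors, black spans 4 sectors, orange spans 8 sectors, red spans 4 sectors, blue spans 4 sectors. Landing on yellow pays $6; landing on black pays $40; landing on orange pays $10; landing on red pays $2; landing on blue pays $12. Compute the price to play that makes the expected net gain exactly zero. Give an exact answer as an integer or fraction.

E[payout] = (10/30)·6 + (4/30)·40 + (8/30)·10 + (4/30)·2 + (4/30)·12 = 178/15
Fair fee = E[payout] = 178/15

178/15 dollars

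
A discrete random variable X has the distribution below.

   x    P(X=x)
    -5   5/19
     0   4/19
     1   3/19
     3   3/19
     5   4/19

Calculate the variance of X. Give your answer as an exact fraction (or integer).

4796/361

E[X] = (5/19)·(-5) + (4/19)·0 + (3/19)·1 + (3/19)·3 + (4/19)·5 = 7/19
E[X²] = (5/19)·25 + (4/19)·0 + (3/19)·1 + (3/19)·9 + (4/19)·25 = 255/19
Var(X) = 255/19 − (7/19)² = 4796/361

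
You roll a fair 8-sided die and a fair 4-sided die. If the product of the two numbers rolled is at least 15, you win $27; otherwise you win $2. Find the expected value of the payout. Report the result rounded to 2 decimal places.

$9.81

E[payout] = (11/16)·2 + (5/16)·27 = 157/16
≈ $9.81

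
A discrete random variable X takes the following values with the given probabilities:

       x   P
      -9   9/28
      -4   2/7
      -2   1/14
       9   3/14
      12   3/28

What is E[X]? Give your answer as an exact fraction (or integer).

-27/28

E[X] = (9/28)·(-9) + (2/7)·(-4) + (1/14)·(-2) + (3/14)·9 + (3/28)·12
     = -27/28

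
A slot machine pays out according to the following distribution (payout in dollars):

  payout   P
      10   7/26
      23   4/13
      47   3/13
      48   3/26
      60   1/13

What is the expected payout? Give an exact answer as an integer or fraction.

400/13 dollars

E[X] = (7/26)·10 + (4/13)·23 + (3/13)·47 + (3/26)·48 + (1/13)·60
     = 400/13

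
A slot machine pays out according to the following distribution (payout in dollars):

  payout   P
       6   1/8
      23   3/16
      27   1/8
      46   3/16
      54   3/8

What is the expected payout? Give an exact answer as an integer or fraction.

597/16 dollars

E[X] = (1/8)·6 + (3/16)·23 + (1/8)·27 + (3/16)·46 + (3/8)·54
     = 597/16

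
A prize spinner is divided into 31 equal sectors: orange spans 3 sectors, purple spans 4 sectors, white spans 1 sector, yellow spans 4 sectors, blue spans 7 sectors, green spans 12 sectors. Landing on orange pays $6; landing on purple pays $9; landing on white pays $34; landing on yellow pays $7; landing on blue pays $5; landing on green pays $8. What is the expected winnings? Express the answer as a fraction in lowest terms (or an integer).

E[payout] = (3/31)·6 + (4/31)·9 + (1/31)·34 + (4/31)·7 + (7/31)·5 + (12/31)·8 = 247/31

247/31 dollars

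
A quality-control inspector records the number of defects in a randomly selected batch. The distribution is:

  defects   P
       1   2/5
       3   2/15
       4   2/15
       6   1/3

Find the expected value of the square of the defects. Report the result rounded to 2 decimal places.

15.73

E[X²] = (2/5)·1 + (2/15)·9 + (2/15)·16 + (1/3)·36
     = 236/15 ≈ 15.73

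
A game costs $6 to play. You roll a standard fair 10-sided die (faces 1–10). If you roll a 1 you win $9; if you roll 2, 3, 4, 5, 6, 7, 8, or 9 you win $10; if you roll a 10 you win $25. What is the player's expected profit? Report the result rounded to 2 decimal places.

$5.40

E[payout] = (1/10)·9 + (4/5)·10 + (1/10)·25 = 57/5
Expected profit = 57/5 − 6 = 27/5 ≈ $5.40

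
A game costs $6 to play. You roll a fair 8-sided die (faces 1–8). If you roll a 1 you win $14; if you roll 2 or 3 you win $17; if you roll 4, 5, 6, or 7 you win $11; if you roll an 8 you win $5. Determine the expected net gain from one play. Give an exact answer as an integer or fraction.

E[payout] = (1/8)·5 + (1/2)·11 + (1/8)·14 + (1/4)·17 = 97/8
Expected profit = 97/8 − 6 = 49/8

49/8 dollars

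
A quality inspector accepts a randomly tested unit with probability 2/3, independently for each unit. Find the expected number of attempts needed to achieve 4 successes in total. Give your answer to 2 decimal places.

By linearity (sum of 4 independent geometric waits), E[trials] = 4/p = 4/(2/3) = 6.
≈ 6.00

6.00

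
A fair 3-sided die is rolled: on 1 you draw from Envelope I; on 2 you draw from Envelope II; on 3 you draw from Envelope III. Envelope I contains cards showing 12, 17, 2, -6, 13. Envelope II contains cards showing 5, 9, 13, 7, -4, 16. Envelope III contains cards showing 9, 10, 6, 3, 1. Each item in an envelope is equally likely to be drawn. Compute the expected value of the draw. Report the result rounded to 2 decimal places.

E[X | Envelope I] = (12 + 17 + 2 − 6 + 13)/5 = 38/5
E[X | Envelope II] = (5 + 9 + 13 + 7 − 4 + 16)/6 = 23/3
E[X | Envelope III] = (9 + 10 + 6 + 3 + 1)/5 = 29/5
E[X] = (1/3)·38/5 + (1/3)·23/3 + (1/3)·29/5 = 316/45 ≈ 7.02

7.02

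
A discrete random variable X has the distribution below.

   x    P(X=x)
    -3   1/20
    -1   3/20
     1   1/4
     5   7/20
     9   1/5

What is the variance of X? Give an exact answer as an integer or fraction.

E[X] = (1/20)·(-3) + (3/20)·(-1) + (1/4)·1 + (7/20)·5 + (1/5)·9 = 7/2
E[X²] = (1/20)·9 + (3/20)·1 + (1/4)·1 + (7/20)·25 + (1/5)·81 = 129/5
Var(X) = 129/5 − (7/2)² = 271/20

271/20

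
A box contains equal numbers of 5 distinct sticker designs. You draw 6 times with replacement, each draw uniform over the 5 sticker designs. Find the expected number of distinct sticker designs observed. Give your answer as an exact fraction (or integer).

11529/3125

Let Xⱼ=1 if type j appears at least once. P(Xⱼ=1) = 1 − ((5−1)/5)^6 = 11529/15625.
E[#distinct] = 5·11529/15625 = 11529/3125.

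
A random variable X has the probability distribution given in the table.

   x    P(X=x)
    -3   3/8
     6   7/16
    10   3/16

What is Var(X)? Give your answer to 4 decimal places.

26.4844

E[X] = (3/8)·(-3) + (7/16)·6 + (3/16)·10 = 27/8
E[X²] = (3/8)·9 + (7/16)·36 + (3/16)·100 = 303/8
Var(X) = 303/8 − (27/8)² = 1695/64 ≈ 26.4844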